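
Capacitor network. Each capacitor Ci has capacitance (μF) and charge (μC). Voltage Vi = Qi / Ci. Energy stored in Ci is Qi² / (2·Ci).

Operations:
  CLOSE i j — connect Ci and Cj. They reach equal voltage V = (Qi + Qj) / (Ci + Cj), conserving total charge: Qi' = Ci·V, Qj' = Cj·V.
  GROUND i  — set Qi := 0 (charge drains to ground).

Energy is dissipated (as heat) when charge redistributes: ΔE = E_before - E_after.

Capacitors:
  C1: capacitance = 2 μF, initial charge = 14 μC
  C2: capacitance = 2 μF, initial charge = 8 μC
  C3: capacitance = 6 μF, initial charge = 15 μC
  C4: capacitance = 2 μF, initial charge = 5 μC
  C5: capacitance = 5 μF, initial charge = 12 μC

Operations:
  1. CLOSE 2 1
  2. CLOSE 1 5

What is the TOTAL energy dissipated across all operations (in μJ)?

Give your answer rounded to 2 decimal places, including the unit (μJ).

Answer: 11.36 μJ

Derivation:
Initial: C1(2μF, Q=14μC, V=7.00V), C2(2μF, Q=8μC, V=4.00V), C3(6μF, Q=15μC, V=2.50V), C4(2μF, Q=5μC, V=2.50V), C5(5μF, Q=12μC, V=2.40V)
Op 1: CLOSE 2-1: Q_total=22.00, C_total=4.00, V=5.50; Q2=11.00, Q1=11.00; dissipated=4.500
Op 2: CLOSE 1-5: Q_total=23.00, C_total=7.00, V=3.29; Q1=6.57, Q5=16.43; dissipated=6.864
Total dissipated: 11.364 μJ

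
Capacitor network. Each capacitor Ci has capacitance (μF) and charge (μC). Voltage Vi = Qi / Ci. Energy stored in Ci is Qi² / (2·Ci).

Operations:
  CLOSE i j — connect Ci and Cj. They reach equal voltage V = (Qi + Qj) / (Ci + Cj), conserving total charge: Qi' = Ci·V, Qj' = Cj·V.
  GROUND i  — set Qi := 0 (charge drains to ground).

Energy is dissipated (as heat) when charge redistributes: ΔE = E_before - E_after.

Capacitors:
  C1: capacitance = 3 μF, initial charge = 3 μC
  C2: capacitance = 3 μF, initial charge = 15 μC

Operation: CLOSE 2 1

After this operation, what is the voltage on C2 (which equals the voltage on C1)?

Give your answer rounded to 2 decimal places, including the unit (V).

Initial: C1(3μF, Q=3μC, V=1.00V), C2(3μF, Q=15μC, V=5.00V)
Op 1: CLOSE 2-1: Q_total=18.00, C_total=6.00, V=3.00; Q2=9.00, Q1=9.00; dissipated=12.000

Answer: 3.00 V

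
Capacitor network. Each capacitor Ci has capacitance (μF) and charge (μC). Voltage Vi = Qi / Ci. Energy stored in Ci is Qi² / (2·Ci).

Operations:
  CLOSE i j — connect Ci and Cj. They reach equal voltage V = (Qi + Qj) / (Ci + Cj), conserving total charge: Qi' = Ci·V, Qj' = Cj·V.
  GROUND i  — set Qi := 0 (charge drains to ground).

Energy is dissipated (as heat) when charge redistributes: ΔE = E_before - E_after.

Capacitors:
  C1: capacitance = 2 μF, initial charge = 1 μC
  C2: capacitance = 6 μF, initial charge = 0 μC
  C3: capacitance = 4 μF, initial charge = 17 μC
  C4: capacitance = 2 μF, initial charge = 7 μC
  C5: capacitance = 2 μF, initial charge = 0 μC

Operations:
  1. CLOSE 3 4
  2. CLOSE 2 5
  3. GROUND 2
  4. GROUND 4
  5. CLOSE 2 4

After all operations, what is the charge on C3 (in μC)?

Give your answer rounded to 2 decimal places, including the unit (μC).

Answer: 16.00 μC

Derivation:
Initial: C1(2μF, Q=1μC, V=0.50V), C2(6μF, Q=0μC, V=0.00V), C3(4μF, Q=17μC, V=4.25V), C4(2μF, Q=7μC, V=3.50V), C5(2μF, Q=0μC, V=0.00V)
Op 1: CLOSE 3-4: Q_total=24.00, C_total=6.00, V=4.00; Q3=16.00, Q4=8.00; dissipated=0.375
Op 2: CLOSE 2-5: Q_total=0.00, C_total=8.00, V=0.00; Q2=0.00, Q5=0.00; dissipated=0.000
Op 3: GROUND 2: Q2=0; energy lost=0.000
Op 4: GROUND 4: Q4=0; energy lost=16.000
Op 5: CLOSE 2-4: Q_total=0.00, C_total=8.00, V=0.00; Q2=0.00, Q4=0.00; dissipated=0.000
Final charges: Q1=1.00, Q2=0.00, Q3=16.00, Q4=0.00, Q5=0.00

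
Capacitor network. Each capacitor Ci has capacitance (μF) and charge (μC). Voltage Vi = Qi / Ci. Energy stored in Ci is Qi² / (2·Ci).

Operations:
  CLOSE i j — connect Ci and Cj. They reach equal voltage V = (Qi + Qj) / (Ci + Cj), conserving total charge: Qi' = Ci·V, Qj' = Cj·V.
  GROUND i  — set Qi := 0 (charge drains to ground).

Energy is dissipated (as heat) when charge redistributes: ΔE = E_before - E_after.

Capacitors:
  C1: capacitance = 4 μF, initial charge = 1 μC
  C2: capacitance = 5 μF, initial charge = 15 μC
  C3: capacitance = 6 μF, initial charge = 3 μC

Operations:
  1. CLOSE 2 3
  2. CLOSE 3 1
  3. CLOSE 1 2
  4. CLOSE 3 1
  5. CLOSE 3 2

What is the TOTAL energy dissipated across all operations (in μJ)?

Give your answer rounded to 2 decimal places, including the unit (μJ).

Answer: 11.33 μJ

Derivation:
Initial: C1(4μF, Q=1μC, V=0.25V), C2(5μF, Q=15μC, V=3.00V), C3(6μF, Q=3μC, V=0.50V)
Op 1: CLOSE 2-3: Q_total=18.00, C_total=11.00, V=1.64; Q2=8.18, Q3=9.82; dissipated=8.523
Op 2: CLOSE 3-1: Q_total=10.82, C_total=10.00, V=1.08; Q3=6.49, Q1=4.33; dissipated=2.306
Op 3: CLOSE 1-2: Q_total=12.51, C_total=9.00, V=1.39; Q1=5.56, Q2=6.95; dissipated=0.342
Op 4: CLOSE 3-1: Q_total=12.05, C_total=10.00, V=1.21; Q3=7.23, Q1=4.82; dissipated=0.114
Op 5: CLOSE 3-2: Q_total=14.18, C_total=11.00, V=1.29; Q3=7.73, Q2=6.45; dissipated=0.047
Total dissipated: 11.331 μJ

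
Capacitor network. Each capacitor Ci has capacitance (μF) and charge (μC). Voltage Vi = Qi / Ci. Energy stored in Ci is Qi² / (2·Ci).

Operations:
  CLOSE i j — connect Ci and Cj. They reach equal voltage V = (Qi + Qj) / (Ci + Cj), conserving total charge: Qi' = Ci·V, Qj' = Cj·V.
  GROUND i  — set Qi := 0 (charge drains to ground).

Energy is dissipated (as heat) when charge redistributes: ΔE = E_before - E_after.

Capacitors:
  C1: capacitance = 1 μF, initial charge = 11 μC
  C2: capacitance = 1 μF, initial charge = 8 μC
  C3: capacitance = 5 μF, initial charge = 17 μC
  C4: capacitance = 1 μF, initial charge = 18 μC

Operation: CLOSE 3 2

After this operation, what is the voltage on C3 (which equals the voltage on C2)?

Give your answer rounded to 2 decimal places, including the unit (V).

Answer: 4.17 V

Derivation:
Initial: C1(1μF, Q=11μC, V=11.00V), C2(1μF, Q=8μC, V=8.00V), C3(5μF, Q=17μC, V=3.40V), C4(1μF, Q=18μC, V=18.00V)
Op 1: CLOSE 3-2: Q_total=25.00, C_total=6.00, V=4.17; Q3=20.83, Q2=4.17; dissipated=8.817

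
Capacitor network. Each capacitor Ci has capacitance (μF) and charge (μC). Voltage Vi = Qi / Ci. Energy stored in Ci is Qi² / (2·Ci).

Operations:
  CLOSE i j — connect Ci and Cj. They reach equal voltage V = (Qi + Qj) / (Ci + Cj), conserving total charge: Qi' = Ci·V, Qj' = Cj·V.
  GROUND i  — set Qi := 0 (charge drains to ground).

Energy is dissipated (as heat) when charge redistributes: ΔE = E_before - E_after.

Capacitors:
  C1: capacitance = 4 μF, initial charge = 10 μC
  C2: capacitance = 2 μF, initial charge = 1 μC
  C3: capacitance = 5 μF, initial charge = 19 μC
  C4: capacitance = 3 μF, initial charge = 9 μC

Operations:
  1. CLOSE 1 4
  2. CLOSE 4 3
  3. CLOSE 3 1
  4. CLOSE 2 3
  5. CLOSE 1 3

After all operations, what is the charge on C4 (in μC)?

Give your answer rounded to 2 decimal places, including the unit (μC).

Answer: 10.18 μC

Derivation:
Initial: C1(4μF, Q=10μC, V=2.50V), C2(2μF, Q=1μC, V=0.50V), C3(5μF, Q=19μC, V=3.80V), C4(3μF, Q=9μC, V=3.00V)
Op 1: CLOSE 1-4: Q_total=19.00, C_total=7.00, V=2.71; Q1=10.86, Q4=8.14; dissipated=0.214
Op 2: CLOSE 4-3: Q_total=27.14, C_total=8.00, V=3.39; Q4=10.18, Q3=16.96; dissipated=1.105
Op 3: CLOSE 3-1: Q_total=27.82, C_total=9.00, V=3.09; Q3=15.46, Q1=12.37; dissipated=0.512
Op 4: CLOSE 2-3: Q_total=16.46, C_total=7.00, V=2.35; Q2=4.70, Q3=11.75; dissipated=4.796
Op 5: CLOSE 1-3: Q_total=24.12, C_total=9.00, V=2.68; Q1=10.72, Q3=13.40; dissipated=0.609
Final charges: Q1=10.72, Q2=4.70, Q3=13.40, Q4=10.18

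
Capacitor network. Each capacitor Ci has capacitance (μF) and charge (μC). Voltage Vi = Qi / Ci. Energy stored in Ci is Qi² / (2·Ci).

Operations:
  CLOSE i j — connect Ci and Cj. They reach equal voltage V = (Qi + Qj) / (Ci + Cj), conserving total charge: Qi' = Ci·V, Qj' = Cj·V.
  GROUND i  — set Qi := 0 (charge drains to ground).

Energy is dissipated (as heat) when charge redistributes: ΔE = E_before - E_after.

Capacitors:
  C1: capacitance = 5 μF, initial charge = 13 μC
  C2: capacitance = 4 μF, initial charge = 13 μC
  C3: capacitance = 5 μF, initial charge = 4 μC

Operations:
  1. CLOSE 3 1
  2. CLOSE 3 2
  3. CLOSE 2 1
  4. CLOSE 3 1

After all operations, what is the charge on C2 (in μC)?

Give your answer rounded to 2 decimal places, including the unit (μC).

Initial: C1(5μF, Q=13μC, V=2.60V), C2(4μF, Q=13μC, V=3.25V), C3(5μF, Q=4μC, V=0.80V)
Op 1: CLOSE 3-1: Q_total=17.00, C_total=10.00, V=1.70; Q3=8.50, Q1=8.50; dissipated=4.050
Op 2: CLOSE 3-2: Q_total=21.50, C_total=9.00, V=2.39; Q3=11.94, Q2=9.56; dissipated=2.669
Op 3: CLOSE 2-1: Q_total=18.06, C_total=9.00, V=2.01; Q2=8.02, Q1=10.03; dissipated=0.527
Op 4: CLOSE 3-1: Q_total=21.98, C_total=10.00, V=2.20; Q3=10.99, Q1=10.99; dissipated=0.183
Final charges: Q1=10.99, Q2=8.02, Q3=10.99

Answer: 8.02 μC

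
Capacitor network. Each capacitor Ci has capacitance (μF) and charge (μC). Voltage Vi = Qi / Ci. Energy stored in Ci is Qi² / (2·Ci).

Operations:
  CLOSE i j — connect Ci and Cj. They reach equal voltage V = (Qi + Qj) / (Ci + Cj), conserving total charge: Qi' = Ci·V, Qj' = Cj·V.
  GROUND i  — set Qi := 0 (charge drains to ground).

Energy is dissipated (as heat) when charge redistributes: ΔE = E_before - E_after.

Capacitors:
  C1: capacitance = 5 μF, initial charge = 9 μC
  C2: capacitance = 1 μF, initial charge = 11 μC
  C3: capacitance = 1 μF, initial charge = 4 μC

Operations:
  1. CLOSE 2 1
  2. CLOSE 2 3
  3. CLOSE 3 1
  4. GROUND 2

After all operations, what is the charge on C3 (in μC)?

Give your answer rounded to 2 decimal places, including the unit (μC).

Initial: C1(5μF, Q=9μC, V=1.80V), C2(1μF, Q=11μC, V=11.00V), C3(1μF, Q=4μC, V=4.00V)
Op 1: CLOSE 2-1: Q_total=20.00, C_total=6.00, V=3.33; Q2=3.33, Q1=16.67; dissipated=35.267
Op 2: CLOSE 2-3: Q_total=7.33, C_total=2.00, V=3.67; Q2=3.67, Q3=3.67; dissipated=0.111
Op 3: CLOSE 3-1: Q_total=20.33, C_total=6.00, V=3.39; Q3=3.39, Q1=16.94; dissipated=0.046
Op 4: GROUND 2: Q2=0; energy lost=6.722
Final charges: Q1=16.94, Q2=0.00, Q3=3.39

Answer: 3.39 μC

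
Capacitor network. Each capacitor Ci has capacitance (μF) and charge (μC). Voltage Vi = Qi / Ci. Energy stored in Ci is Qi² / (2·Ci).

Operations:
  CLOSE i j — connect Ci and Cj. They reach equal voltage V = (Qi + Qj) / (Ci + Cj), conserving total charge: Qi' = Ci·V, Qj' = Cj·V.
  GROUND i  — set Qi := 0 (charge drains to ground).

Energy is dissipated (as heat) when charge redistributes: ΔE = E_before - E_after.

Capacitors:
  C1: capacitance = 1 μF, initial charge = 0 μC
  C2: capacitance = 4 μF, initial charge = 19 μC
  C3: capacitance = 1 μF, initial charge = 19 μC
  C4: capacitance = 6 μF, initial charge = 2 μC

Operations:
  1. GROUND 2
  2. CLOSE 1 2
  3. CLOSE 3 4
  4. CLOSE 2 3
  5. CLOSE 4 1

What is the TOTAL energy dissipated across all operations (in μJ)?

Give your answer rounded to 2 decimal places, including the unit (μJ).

Initial: C1(1μF, Q=0μC, V=0.00V), C2(4μF, Q=19μC, V=4.75V), C3(1μF, Q=19μC, V=19.00V), C4(6μF, Q=2μC, V=0.33V)
Op 1: GROUND 2: Q2=0; energy lost=45.125
Op 2: CLOSE 1-2: Q_total=0.00, C_total=5.00, V=0.00; Q1=0.00, Q2=0.00; dissipated=0.000
Op 3: CLOSE 3-4: Q_total=21.00, C_total=7.00, V=3.00; Q3=3.00, Q4=18.00; dissipated=149.333
Op 4: CLOSE 2-3: Q_total=3.00, C_total=5.00, V=0.60; Q2=2.40, Q3=0.60; dissipated=3.600
Op 5: CLOSE 4-1: Q_total=18.00, C_total=7.00, V=2.57; Q4=15.43, Q1=2.57; dissipated=3.857
Total dissipated: 201.915 μJ

Answer: 201.92 μJ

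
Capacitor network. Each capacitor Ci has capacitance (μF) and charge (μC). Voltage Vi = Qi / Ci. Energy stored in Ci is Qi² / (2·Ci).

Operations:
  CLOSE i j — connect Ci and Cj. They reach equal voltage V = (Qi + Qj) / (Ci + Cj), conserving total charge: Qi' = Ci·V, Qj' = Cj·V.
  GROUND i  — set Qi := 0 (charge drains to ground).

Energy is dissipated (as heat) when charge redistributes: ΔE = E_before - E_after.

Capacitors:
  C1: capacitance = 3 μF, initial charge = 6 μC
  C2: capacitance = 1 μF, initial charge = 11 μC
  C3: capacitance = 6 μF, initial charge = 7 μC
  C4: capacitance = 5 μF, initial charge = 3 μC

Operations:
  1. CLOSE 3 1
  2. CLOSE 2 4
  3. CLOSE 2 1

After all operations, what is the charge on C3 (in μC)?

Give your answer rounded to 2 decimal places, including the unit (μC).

Initial: C1(3μF, Q=6μC, V=2.00V), C2(1μF, Q=11μC, V=11.00V), C3(6μF, Q=7μC, V=1.17V), C4(5μF, Q=3μC, V=0.60V)
Op 1: CLOSE 3-1: Q_total=13.00, C_total=9.00, V=1.44; Q3=8.67, Q1=4.33; dissipated=0.694
Op 2: CLOSE 2-4: Q_total=14.00, C_total=6.00, V=2.33; Q2=2.33, Q4=11.67; dissipated=45.067
Op 3: CLOSE 2-1: Q_total=6.67, C_total=4.00, V=1.67; Q2=1.67, Q1=5.00; dissipated=0.296
Final charges: Q1=5.00, Q2=1.67, Q3=8.67, Q4=11.67

Answer: 8.67 μC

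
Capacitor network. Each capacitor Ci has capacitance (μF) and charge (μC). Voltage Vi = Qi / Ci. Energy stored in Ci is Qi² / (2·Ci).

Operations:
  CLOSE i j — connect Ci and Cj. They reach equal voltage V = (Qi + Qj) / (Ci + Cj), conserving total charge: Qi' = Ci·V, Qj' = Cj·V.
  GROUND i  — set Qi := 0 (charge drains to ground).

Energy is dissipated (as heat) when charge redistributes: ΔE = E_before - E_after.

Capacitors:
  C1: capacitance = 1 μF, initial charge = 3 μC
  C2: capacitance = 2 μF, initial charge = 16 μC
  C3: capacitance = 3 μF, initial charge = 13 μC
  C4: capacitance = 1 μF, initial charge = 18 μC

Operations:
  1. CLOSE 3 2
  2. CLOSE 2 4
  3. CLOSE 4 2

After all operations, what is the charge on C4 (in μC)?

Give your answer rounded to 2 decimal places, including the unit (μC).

Answer: 9.87 μC

Derivation:
Initial: C1(1μF, Q=3μC, V=3.00V), C2(2μF, Q=16μC, V=8.00V), C3(3μF, Q=13μC, V=4.33V), C4(1μF, Q=18μC, V=18.00V)
Op 1: CLOSE 3-2: Q_total=29.00, C_total=5.00, V=5.80; Q3=17.40, Q2=11.60; dissipated=8.067
Op 2: CLOSE 2-4: Q_total=29.60, C_total=3.00, V=9.87; Q2=19.73, Q4=9.87; dissipated=49.613
Op 3: CLOSE 4-2: Q_total=29.60, C_total=3.00, V=9.87; Q4=9.87, Q2=19.73; dissipated=0.000
Final charges: Q1=3.00, Q2=19.73, Q3=17.40, Q4=9.87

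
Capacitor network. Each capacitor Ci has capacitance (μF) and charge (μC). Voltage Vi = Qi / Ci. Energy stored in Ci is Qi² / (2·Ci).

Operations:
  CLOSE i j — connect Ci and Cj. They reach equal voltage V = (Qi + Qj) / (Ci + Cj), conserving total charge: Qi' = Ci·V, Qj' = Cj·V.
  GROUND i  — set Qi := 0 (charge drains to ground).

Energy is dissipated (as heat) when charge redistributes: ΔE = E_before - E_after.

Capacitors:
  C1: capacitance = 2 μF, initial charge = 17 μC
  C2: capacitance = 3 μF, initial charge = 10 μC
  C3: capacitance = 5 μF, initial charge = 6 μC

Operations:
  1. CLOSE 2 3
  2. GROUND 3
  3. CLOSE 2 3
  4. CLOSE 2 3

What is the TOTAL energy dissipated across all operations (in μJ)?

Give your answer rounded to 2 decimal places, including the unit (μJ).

Answer: 18.02 μJ

Derivation:
Initial: C1(2μF, Q=17μC, V=8.50V), C2(3μF, Q=10μC, V=3.33V), C3(5μF, Q=6μC, V=1.20V)
Op 1: CLOSE 2-3: Q_total=16.00, C_total=8.00, V=2.00; Q2=6.00, Q3=10.00; dissipated=4.267
Op 2: GROUND 3: Q3=0; energy lost=10.000
Op 3: CLOSE 2-3: Q_total=6.00, C_total=8.00, V=0.75; Q2=2.25, Q3=3.75; dissipated=3.750
Op 4: CLOSE 2-3: Q_total=6.00, C_total=8.00, V=0.75; Q2=2.25, Q3=3.75; dissipated=0.000
Total dissipated: 18.017 μJ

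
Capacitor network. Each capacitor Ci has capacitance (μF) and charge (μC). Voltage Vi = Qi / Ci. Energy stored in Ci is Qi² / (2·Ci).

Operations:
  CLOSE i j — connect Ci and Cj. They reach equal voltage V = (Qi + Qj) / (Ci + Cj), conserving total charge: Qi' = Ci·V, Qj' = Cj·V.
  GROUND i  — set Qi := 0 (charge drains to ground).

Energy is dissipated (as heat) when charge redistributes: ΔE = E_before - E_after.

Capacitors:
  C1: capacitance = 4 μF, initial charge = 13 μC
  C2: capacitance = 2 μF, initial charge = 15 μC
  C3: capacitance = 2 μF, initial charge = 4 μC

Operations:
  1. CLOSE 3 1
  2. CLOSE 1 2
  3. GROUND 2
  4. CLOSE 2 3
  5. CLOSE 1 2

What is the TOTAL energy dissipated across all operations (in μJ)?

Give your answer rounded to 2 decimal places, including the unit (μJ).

Answer: 44.73 μJ

Derivation:
Initial: C1(4μF, Q=13μC, V=3.25V), C2(2μF, Q=15μC, V=7.50V), C3(2μF, Q=4μC, V=2.00V)
Op 1: CLOSE 3-1: Q_total=17.00, C_total=6.00, V=2.83; Q3=5.67, Q1=11.33; dissipated=1.042
Op 2: CLOSE 1-2: Q_total=26.33, C_total=6.00, V=4.39; Q1=17.56, Q2=8.78; dissipated=14.519
Op 3: GROUND 2: Q2=0; energy lost=19.262
Op 4: CLOSE 2-3: Q_total=5.67, C_total=4.00, V=1.42; Q2=2.83, Q3=2.83; dissipated=4.014
Op 5: CLOSE 1-2: Q_total=20.39, C_total=6.00, V=3.40; Q1=13.59, Q2=6.80; dissipated=5.889
Total dissipated: 44.726 μJ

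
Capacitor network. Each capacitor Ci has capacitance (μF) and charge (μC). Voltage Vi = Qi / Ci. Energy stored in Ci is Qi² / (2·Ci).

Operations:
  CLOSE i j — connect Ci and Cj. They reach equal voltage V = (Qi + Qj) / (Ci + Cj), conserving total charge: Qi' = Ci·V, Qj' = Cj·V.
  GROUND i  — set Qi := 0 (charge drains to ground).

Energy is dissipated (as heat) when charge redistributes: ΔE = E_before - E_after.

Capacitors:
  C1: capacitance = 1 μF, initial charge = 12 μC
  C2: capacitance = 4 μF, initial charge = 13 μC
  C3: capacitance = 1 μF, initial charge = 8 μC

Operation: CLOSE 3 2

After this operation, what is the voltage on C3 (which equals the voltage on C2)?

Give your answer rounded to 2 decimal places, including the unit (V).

Initial: C1(1μF, Q=12μC, V=12.00V), C2(4μF, Q=13μC, V=3.25V), C3(1μF, Q=8μC, V=8.00V)
Op 1: CLOSE 3-2: Q_total=21.00, C_total=5.00, V=4.20; Q3=4.20, Q2=16.80; dissipated=9.025

Answer: 4.20 V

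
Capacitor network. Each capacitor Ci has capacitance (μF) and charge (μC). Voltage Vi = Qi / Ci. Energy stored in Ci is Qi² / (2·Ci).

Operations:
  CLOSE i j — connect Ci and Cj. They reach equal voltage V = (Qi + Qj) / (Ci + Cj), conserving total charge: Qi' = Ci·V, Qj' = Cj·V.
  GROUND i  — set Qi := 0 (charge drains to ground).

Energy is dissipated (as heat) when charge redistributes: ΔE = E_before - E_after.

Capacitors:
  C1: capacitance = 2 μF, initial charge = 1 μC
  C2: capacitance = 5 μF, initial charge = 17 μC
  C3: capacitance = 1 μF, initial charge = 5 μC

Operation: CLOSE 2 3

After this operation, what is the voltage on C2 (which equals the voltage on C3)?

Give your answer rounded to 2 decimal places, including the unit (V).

Answer: 3.67 V

Derivation:
Initial: C1(2μF, Q=1μC, V=0.50V), C2(5μF, Q=17μC, V=3.40V), C3(1μF, Q=5μC, V=5.00V)
Op 1: CLOSE 2-3: Q_total=22.00, C_total=6.00, V=3.67; Q2=18.33, Q3=3.67; dissipated=1.067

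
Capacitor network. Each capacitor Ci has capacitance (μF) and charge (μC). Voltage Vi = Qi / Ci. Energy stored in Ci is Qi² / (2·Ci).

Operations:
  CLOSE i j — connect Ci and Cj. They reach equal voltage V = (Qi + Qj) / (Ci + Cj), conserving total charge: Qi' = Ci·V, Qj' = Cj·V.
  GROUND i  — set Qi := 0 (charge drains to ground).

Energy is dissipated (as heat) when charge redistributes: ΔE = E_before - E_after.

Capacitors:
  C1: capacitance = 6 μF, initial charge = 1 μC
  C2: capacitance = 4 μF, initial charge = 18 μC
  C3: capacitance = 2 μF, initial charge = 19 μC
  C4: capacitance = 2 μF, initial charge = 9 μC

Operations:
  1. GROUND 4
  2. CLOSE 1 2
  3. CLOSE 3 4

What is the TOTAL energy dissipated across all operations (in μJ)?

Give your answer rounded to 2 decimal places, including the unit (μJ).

Initial: C1(6μF, Q=1μC, V=0.17V), C2(4μF, Q=18μC, V=4.50V), C3(2μF, Q=19μC, V=9.50V), C4(2μF, Q=9μC, V=4.50V)
Op 1: GROUND 4: Q4=0; energy lost=20.250
Op 2: CLOSE 1-2: Q_total=19.00, C_total=10.00, V=1.90; Q1=11.40, Q2=7.60; dissipated=22.533
Op 3: CLOSE 3-4: Q_total=19.00, C_total=4.00, V=4.75; Q3=9.50, Q4=9.50; dissipated=45.125
Total dissipated: 87.908 μJ

Answer: 87.91 μJ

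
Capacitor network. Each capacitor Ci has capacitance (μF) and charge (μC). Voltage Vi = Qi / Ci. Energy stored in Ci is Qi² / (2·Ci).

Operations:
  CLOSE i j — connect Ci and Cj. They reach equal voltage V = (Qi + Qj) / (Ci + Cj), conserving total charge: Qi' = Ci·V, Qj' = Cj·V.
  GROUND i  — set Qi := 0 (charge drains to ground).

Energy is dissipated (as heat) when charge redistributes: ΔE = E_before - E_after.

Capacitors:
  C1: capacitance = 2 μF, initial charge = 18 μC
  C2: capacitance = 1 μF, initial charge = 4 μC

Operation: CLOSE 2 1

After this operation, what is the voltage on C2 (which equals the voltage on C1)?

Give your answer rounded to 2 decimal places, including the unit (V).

Answer: 7.33 V

Derivation:
Initial: C1(2μF, Q=18μC, V=9.00V), C2(1μF, Q=4μC, V=4.00V)
Op 1: CLOSE 2-1: Q_total=22.00, C_total=3.00, V=7.33; Q2=7.33, Q1=14.67; dissipated=8.333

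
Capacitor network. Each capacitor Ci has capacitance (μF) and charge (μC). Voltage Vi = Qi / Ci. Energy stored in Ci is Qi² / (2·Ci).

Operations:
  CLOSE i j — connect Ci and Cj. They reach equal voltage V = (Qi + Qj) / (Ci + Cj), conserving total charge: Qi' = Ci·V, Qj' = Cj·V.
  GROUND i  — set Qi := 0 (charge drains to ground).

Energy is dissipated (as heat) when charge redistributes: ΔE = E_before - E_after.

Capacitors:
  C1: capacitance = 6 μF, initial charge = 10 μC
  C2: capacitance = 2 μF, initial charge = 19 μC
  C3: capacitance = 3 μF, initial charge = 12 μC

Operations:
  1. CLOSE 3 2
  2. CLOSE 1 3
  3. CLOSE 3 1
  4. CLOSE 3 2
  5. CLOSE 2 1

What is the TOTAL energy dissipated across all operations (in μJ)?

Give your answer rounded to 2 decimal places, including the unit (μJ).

Initial: C1(6μF, Q=10μC, V=1.67V), C2(2μF, Q=19μC, V=9.50V), C3(3μF, Q=12μC, V=4.00V)
Op 1: CLOSE 3-2: Q_total=31.00, C_total=5.00, V=6.20; Q3=18.60, Q2=12.40; dissipated=18.150
Op 2: CLOSE 1-3: Q_total=28.60, C_total=9.00, V=3.18; Q1=19.07, Q3=9.53; dissipated=20.551
Op 3: CLOSE 3-1: Q_total=28.60, C_total=9.00, V=3.18; Q3=9.53, Q1=19.07; dissipated=0.000
Op 4: CLOSE 3-2: Q_total=21.93, C_total=5.00, V=4.39; Q3=13.16, Q2=8.77; dissipated=5.480
Op 5: CLOSE 2-1: Q_total=27.84, C_total=8.00, V=3.48; Q2=6.96, Q1=20.88; dissipated=1.096
Total dissipated: 45.277 μJ

Answer: 45.28 μJ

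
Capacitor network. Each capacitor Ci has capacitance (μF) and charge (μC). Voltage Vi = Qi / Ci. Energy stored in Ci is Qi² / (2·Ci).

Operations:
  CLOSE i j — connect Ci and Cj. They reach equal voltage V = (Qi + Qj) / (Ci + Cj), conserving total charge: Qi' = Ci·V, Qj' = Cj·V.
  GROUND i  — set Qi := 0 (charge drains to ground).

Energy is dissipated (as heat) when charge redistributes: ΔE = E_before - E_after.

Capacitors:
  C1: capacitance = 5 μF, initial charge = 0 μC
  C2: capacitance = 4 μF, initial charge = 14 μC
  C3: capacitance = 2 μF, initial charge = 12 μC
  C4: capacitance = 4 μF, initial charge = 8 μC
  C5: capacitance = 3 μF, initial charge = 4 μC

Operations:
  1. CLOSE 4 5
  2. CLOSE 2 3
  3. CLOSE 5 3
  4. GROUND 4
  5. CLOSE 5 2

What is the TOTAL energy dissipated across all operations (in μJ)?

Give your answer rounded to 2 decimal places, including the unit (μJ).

Answer: 16.66 μJ

Derivation:
Initial: C1(5μF, Q=0μC, V=0.00V), C2(4μF, Q=14μC, V=3.50V), C3(2μF, Q=12μC, V=6.00V), C4(4μF, Q=8μC, V=2.00V), C5(3μF, Q=4μC, V=1.33V)
Op 1: CLOSE 4-5: Q_total=12.00, C_total=7.00, V=1.71; Q4=6.86, Q5=5.14; dissipated=0.381
Op 2: CLOSE 2-3: Q_total=26.00, C_total=6.00, V=4.33; Q2=17.33, Q3=8.67; dissipated=4.167
Op 3: CLOSE 5-3: Q_total=13.81, C_total=5.00, V=2.76; Q5=8.29, Q3=5.52; dissipated=4.116
Op 4: GROUND 4: Q4=0; energy lost=5.878
Op 5: CLOSE 5-2: Q_total=25.62, C_total=7.00, V=3.66; Q5=10.98, Q2=14.64; dissipated=2.117
Total dissipated: 16.657 μJ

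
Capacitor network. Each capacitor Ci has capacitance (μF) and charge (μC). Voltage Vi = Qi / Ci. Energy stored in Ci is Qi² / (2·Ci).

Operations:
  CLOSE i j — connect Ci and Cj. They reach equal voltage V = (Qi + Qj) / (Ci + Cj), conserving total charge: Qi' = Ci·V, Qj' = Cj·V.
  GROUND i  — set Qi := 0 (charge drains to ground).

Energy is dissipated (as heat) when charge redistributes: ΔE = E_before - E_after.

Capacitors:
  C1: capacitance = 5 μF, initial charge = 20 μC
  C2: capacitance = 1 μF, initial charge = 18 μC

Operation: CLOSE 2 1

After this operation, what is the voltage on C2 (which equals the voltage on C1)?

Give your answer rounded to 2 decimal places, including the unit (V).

Initial: C1(5μF, Q=20μC, V=4.00V), C2(1μF, Q=18μC, V=18.00V)
Op 1: CLOSE 2-1: Q_total=38.00, C_total=6.00, V=6.33; Q2=6.33, Q1=31.67; dissipated=81.667

Answer: 6.33 V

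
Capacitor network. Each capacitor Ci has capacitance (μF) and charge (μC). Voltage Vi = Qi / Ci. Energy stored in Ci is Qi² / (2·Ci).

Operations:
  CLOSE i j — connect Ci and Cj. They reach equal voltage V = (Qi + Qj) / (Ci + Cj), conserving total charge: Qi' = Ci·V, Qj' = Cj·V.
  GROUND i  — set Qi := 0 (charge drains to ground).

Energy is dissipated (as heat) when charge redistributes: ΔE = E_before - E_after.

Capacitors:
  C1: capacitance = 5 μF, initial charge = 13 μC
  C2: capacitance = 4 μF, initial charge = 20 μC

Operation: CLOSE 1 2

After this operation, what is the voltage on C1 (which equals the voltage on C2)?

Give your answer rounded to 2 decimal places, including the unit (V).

Answer: 3.67 V

Derivation:
Initial: C1(5μF, Q=13μC, V=2.60V), C2(4μF, Q=20μC, V=5.00V)
Op 1: CLOSE 1-2: Q_total=33.00, C_total=9.00, V=3.67; Q1=18.33, Q2=14.67; dissipated=6.400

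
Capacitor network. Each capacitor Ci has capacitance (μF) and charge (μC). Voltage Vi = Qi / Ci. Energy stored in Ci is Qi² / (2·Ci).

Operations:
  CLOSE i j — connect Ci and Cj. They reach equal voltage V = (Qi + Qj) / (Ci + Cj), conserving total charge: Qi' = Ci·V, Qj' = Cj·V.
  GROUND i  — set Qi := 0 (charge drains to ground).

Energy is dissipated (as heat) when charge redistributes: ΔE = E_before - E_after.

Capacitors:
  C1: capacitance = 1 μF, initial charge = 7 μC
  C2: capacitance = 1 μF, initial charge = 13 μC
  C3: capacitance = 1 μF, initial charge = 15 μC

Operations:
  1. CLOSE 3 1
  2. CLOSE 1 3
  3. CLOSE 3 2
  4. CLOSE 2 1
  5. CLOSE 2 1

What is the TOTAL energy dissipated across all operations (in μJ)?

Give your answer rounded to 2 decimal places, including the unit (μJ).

Initial: C1(1μF, Q=7μC, V=7.00V), C2(1μF, Q=13μC, V=13.00V), C3(1μF, Q=15μC, V=15.00V)
Op 1: CLOSE 3-1: Q_total=22.00, C_total=2.00, V=11.00; Q3=11.00, Q1=11.00; dissipated=16.000
Op 2: CLOSE 1-3: Q_total=22.00, C_total=2.00, V=11.00; Q1=11.00, Q3=11.00; dissipated=0.000
Op 3: CLOSE 3-2: Q_total=24.00, C_total=2.00, V=12.00; Q3=12.00, Q2=12.00; dissipated=1.000
Op 4: CLOSE 2-1: Q_total=23.00, C_total=2.00, V=11.50; Q2=11.50, Q1=11.50; dissipated=0.250
Op 5: CLOSE 2-1: Q_total=23.00, C_total=2.00, V=11.50; Q2=11.50, Q1=11.50; dissipated=0.000
Total dissipated: 17.250 μJ

Answer: 17.25 μJ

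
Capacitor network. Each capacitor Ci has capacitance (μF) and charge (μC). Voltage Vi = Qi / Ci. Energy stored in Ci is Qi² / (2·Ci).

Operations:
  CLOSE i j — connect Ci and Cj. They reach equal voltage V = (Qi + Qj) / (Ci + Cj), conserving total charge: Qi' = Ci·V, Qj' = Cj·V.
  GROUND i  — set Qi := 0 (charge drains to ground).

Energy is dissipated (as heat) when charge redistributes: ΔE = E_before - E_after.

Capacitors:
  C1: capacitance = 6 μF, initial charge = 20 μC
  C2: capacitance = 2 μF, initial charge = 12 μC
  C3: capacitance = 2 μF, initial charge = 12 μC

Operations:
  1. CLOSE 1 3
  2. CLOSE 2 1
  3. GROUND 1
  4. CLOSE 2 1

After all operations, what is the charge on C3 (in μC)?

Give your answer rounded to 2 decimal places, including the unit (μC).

Answer: 8.00 μC

Derivation:
Initial: C1(6μF, Q=20μC, V=3.33V), C2(2μF, Q=12μC, V=6.00V), C3(2μF, Q=12μC, V=6.00V)
Op 1: CLOSE 1-3: Q_total=32.00, C_total=8.00, V=4.00; Q1=24.00, Q3=8.00; dissipated=5.333
Op 2: CLOSE 2-1: Q_total=36.00, C_total=8.00, V=4.50; Q2=9.00, Q1=27.00; dissipated=3.000
Op 3: GROUND 1: Q1=0; energy lost=60.750
Op 4: CLOSE 2-1: Q_total=9.00, C_total=8.00, V=1.12; Q2=2.25, Q1=6.75; dissipated=15.188
Final charges: Q1=6.75, Q2=2.25, Q3=8.00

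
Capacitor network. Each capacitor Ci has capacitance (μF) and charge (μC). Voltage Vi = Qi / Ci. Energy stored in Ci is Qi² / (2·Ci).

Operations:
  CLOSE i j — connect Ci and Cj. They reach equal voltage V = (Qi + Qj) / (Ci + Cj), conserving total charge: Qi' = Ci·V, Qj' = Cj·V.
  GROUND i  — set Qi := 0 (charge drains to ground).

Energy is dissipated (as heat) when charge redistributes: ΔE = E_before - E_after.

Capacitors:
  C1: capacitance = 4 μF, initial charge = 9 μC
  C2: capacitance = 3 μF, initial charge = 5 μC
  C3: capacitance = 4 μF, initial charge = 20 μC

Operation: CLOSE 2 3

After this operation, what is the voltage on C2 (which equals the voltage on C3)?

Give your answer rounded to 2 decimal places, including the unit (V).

Initial: C1(4μF, Q=9μC, V=2.25V), C2(3μF, Q=5μC, V=1.67V), C3(4μF, Q=20μC, V=5.00V)
Op 1: CLOSE 2-3: Q_total=25.00, C_total=7.00, V=3.57; Q2=10.71, Q3=14.29; dissipated=9.524

Answer: 3.57 V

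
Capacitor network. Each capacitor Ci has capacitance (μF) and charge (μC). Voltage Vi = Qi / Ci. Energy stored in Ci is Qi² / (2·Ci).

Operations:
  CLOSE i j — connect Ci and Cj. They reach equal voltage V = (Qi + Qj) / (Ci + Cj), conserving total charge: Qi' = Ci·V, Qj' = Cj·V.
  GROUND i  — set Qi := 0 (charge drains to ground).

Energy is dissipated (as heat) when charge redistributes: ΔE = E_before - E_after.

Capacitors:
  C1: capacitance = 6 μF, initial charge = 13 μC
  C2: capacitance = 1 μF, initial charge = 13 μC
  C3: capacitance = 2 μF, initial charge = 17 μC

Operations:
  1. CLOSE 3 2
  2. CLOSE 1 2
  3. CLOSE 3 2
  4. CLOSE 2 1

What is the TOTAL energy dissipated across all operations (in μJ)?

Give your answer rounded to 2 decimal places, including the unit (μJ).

Initial: C1(6μF, Q=13μC, V=2.17V), C2(1μF, Q=13μC, V=13.00V), C3(2μF, Q=17μC, V=8.50V)
Op 1: CLOSE 3-2: Q_total=30.00, C_total=3.00, V=10.00; Q3=20.00, Q2=10.00; dissipated=6.750
Op 2: CLOSE 1-2: Q_total=23.00, C_total=7.00, V=3.29; Q1=19.71, Q2=3.29; dissipated=26.298
Op 3: CLOSE 3-2: Q_total=23.29, C_total=3.00, V=7.76; Q3=15.52, Q2=7.76; dissipated=15.027
Op 4: CLOSE 2-1: Q_total=27.48, C_total=7.00, V=3.93; Q2=3.93, Q1=23.55; dissipated=8.587
Total dissipated: 56.662 μJ

Answer: 56.66 μJ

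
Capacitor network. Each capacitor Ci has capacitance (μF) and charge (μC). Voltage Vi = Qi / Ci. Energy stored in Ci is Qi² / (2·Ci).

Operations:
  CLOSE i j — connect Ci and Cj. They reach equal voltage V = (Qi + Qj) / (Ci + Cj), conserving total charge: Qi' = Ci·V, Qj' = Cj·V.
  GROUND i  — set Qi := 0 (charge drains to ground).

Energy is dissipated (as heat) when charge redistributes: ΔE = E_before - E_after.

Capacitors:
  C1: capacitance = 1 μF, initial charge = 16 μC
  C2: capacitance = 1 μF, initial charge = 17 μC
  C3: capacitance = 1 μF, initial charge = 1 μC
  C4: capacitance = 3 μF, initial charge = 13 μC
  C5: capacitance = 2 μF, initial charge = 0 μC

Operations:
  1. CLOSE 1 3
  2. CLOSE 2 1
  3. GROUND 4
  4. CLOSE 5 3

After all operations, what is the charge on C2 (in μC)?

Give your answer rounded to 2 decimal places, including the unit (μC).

Answer: 12.75 μC

Derivation:
Initial: C1(1μF, Q=16μC, V=16.00V), C2(1μF, Q=17μC, V=17.00V), C3(1μF, Q=1μC, V=1.00V), C4(3μF, Q=13μC, V=4.33V), C5(2μF, Q=0μC, V=0.00V)
Op 1: CLOSE 1-3: Q_total=17.00, C_total=2.00, V=8.50; Q1=8.50, Q3=8.50; dissipated=56.250
Op 2: CLOSE 2-1: Q_total=25.50, C_total=2.00, V=12.75; Q2=12.75, Q1=12.75; dissipated=18.062
Op 3: GROUND 4: Q4=0; energy lost=28.167
Op 4: CLOSE 5-3: Q_total=8.50, C_total=3.00, V=2.83; Q5=5.67, Q3=2.83; dissipated=24.083
Final charges: Q1=12.75, Q2=12.75, Q3=2.83, Q4=0.00, Q5=5.67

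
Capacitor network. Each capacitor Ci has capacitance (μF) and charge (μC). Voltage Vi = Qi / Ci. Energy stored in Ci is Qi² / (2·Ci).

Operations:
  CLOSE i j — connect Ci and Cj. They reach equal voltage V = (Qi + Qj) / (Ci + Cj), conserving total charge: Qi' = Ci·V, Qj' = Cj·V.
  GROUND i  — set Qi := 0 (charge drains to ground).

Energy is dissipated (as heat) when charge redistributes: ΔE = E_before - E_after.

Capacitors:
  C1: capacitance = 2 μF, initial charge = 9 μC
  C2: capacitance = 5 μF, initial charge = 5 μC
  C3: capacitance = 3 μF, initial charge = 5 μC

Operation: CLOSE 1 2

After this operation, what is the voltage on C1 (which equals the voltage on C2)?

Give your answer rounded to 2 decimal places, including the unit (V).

Initial: C1(2μF, Q=9μC, V=4.50V), C2(5μF, Q=5μC, V=1.00V), C3(3μF, Q=5μC, V=1.67V)
Op 1: CLOSE 1-2: Q_total=14.00, C_total=7.00, V=2.00; Q1=4.00, Q2=10.00; dissipated=8.750

Answer: 2.00 V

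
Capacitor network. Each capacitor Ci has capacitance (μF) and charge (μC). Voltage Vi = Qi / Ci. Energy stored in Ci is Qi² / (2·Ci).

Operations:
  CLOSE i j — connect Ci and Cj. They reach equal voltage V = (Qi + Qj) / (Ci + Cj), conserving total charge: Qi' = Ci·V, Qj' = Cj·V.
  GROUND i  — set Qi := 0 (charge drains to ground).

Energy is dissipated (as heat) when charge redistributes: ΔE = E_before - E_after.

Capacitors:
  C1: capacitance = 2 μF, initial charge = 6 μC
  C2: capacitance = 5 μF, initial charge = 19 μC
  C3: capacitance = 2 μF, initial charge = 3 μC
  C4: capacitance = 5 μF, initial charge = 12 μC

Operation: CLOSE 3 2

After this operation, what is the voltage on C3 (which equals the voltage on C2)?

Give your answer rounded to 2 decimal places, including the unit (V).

Answer: 3.14 V

Derivation:
Initial: C1(2μF, Q=6μC, V=3.00V), C2(5μF, Q=19μC, V=3.80V), C3(2μF, Q=3μC, V=1.50V), C4(5μF, Q=12μC, V=2.40V)
Op 1: CLOSE 3-2: Q_total=22.00, C_total=7.00, V=3.14; Q3=6.29, Q2=15.71; dissipated=3.779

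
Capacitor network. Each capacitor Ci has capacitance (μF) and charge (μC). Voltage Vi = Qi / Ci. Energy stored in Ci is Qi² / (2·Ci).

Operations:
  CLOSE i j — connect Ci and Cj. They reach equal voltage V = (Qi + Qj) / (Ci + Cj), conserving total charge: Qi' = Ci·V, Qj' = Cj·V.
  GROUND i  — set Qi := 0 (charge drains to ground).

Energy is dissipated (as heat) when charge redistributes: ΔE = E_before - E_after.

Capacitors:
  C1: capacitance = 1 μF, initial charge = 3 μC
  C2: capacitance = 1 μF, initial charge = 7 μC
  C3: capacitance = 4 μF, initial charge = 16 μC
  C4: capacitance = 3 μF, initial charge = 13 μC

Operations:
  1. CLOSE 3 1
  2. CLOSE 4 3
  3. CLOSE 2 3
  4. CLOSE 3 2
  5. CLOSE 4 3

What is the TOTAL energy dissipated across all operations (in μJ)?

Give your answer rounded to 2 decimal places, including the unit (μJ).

Initial: C1(1μF, Q=3μC, V=3.00V), C2(1μF, Q=7μC, V=7.00V), C3(4μF, Q=16μC, V=4.00V), C4(3μF, Q=13μC, V=4.33V)
Op 1: CLOSE 3-1: Q_total=19.00, C_total=5.00, V=3.80; Q3=15.20, Q1=3.80; dissipated=0.400
Op 2: CLOSE 4-3: Q_total=28.20, C_total=7.00, V=4.03; Q4=12.09, Q3=16.11; dissipated=0.244
Op 3: CLOSE 2-3: Q_total=23.11, C_total=5.00, V=4.62; Q2=4.62, Q3=18.49; dissipated=3.532
Op 4: CLOSE 3-2: Q_total=23.11, C_total=5.00, V=4.62; Q3=18.49, Q2=4.62; dissipated=0.000
Op 5: CLOSE 4-3: Q_total=30.58, C_total=7.00, V=4.37; Q4=13.10, Q3=17.47; dissipated=0.303
Total dissipated: 4.478 μJ

Answer: 4.48 μJ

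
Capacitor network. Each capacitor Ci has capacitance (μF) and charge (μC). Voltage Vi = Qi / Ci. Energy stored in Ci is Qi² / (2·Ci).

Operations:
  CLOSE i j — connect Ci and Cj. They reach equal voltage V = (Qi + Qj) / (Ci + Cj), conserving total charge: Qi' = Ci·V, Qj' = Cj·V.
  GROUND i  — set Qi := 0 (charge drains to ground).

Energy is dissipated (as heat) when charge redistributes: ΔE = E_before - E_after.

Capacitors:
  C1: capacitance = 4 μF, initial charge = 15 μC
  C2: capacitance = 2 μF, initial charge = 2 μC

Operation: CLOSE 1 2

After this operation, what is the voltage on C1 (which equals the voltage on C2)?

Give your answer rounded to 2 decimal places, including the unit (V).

Answer: 2.83 V

Derivation:
Initial: C1(4μF, Q=15μC, V=3.75V), C2(2μF, Q=2μC, V=1.00V)
Op 1: CLOSE 1-2: Q_total=17.00, C_total=6.00, V=2.83; Q1=11.33, Q2=5.67; dissipated=5.042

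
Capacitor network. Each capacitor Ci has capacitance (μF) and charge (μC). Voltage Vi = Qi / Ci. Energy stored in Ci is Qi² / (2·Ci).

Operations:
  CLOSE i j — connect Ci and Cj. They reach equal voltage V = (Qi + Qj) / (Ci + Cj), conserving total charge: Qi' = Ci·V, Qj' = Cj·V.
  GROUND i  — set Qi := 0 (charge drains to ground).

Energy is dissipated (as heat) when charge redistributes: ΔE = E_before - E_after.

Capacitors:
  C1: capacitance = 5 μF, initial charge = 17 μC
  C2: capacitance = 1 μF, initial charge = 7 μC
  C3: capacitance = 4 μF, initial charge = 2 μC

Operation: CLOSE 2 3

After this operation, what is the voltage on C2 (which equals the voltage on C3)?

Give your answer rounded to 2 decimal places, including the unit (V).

Answer: 1.80 V

Derivation:
Initial: C1(5μF, Q=17μC, V=3.40V), C2(1μF, Q=7μC, V=7.00V), C3(4μF, Q=2μC, V=0.50V)
Op 1: CLOSE 2-3: Q_total=9.00, C_total=5.00, V=1.80; Q2=1.80, Q3=7.20; dissipated=16.900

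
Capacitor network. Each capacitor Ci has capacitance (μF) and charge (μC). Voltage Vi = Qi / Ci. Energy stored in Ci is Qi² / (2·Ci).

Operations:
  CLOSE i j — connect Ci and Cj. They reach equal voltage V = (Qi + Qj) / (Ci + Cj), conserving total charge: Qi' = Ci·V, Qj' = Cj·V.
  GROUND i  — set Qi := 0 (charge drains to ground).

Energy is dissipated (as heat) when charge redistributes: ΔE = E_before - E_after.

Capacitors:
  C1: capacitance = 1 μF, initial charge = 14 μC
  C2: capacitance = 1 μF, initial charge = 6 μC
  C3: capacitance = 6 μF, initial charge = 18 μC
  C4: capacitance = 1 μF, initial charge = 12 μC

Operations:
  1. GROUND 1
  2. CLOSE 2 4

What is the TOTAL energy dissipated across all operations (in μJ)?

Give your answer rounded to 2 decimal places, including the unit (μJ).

Initial: C1(1μF, Q=14μC, V=14.00V), C2(1μF, Q=6μC, V=6.00V), C3(6μF, Q=18μC, V=3.00V), C4(1μF, Q=12μC, V=12.00V)
Op 1: GROUND 1: Q1=0; energy lost=98.000
Op 2: CLOSE 2-4: Q_total=18.00, C_total=2.00, V=9.00; Q2=9.00, Q4=9.00; dissipated=9.000
Total dissipated: 107.000 μJ

Answer: 107.00 μJ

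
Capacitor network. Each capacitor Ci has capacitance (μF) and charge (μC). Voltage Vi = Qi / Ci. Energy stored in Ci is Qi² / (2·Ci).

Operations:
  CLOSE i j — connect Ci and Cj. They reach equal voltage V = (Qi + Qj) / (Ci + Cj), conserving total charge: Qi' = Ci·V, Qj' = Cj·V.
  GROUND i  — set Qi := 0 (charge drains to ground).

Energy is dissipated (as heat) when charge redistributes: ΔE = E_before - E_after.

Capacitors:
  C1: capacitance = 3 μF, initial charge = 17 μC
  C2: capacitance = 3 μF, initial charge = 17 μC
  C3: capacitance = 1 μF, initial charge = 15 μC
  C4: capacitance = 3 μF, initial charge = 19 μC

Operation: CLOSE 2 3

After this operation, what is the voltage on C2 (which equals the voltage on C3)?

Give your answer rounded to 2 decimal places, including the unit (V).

Initial: C1(3μF, Q=17μC, V=5.67V), C2(3μF, Q=17μC, V=5.67V), C3(1μF, Q=15μC, V=15.00V), C4(3μF, Q=19μC, V=6.33V)
Op 1: CLOSE 2-3: Q_total=32.00, C_total=4.00, V=8.00; Q2=24.00, Q3=8.00; dissipated=32.667

Answer: 8.00 V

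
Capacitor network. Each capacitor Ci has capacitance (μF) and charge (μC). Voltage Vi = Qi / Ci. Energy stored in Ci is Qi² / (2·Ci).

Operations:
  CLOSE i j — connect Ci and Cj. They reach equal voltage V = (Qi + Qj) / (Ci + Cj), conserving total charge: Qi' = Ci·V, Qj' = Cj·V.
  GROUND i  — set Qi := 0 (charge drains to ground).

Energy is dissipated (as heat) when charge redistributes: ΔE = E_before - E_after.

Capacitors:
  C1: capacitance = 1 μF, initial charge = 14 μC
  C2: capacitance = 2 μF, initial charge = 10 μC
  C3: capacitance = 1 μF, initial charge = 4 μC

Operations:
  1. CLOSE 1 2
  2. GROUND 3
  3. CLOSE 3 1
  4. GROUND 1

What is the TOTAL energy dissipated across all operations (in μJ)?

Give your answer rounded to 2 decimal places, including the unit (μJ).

Initial: C1(1μF, Q=14μC, V=14.00V), C2(2μF, Q=10μC, V=5.00V), C3(1μF, Q=4μC, V=4.00V)
Op 1: CLOSE 1-2: Q_total=24.00, C_total=3.00, V=8.00; Q1=8.00, Q2=16.00; dissipated=27.000
Op 2: GROUND 3: Q3=0; energy lost=8.000
Op 3: CLOSE 3-1: Q_total=8.00, C_total=2.00, V=4.00; Q3=4.00, Q1=4.00; dissipated=16.000
Op 4: GROUND 1: Q1=0; energy lost=8.000
Total dissipated: 59.000 μJ

Answer: 59.00 μJ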